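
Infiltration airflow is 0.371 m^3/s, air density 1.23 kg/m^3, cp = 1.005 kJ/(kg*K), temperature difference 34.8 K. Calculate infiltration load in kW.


Q = V_dot * rho * cp * dT
Q = 0.371 * 1.23 * 1.005 * 34.8
Q = 15.96 kW

15.96


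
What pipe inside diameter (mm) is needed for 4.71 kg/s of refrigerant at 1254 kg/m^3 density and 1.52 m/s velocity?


A = m_dot / (rho * v) = 4.71 / (1254 * 1.52) = 0.00247104004 m^2
d = sqrt(4*A/pi) * 1000
d = 56.1 mm

56.1


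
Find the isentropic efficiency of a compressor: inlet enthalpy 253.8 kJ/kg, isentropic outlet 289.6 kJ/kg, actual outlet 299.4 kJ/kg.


dh_ideal = 289.6 - 253.8 = 35.8 kJ/kg
dh_actual = 299.4 - 253.8 = 45.6 kJ/kg
eta_s = dh_ideal / dh_actual = 35.8 / 45.6
eta_s = 0.7851

0.7851


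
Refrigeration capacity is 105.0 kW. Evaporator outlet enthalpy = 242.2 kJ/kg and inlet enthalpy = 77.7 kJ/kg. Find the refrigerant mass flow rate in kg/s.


dh = 242.2 - 77.7 = 164.5 kJ/kg
m_dot = Q / dh = 105.0 / 164.5 = 0.6383 kg/s

0.6383


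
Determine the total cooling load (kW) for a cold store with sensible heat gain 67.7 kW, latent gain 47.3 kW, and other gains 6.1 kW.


Q_total = Q_s + Q_l + Q_misc
Q_total = 67.7 + 47.3 + 6.1
Q_total = 121.1 kW

121.1


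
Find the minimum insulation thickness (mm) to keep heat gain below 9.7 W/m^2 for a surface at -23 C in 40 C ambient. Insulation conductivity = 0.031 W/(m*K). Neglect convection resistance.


dT = 40 - (-23) = 63 K
thickness = k * dT / q_max * 1000
thickness = 0.031 * 63 / 9.7 * 1000
thickness = 201.3 mm

201.3


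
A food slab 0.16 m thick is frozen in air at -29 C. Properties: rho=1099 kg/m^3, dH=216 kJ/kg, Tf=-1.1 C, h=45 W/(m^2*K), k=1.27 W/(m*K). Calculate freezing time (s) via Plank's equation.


dT = -1.1 - (-29) = 27.9 K
term1 = a/(2h) = 0.16/(2*45) = 0.001777777778
term2 = a^2/(8k) = 0.16^2/(8*1.27) = 0.002519685039
t = rho*dH*1000/dT * (term1 + term2)
t = 1099*216*1000/27.9 * (0.001777777778 + 0.002519685039)
t = 36564 s

36564


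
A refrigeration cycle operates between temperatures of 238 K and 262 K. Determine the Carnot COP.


dT = 262 - 238 = 24 K
COP_carnot = T_cold / dT = 238 / 24
COP_carnot = 9.917

9.917


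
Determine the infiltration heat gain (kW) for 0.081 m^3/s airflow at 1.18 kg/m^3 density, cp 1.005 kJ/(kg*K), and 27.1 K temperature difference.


Q = V_dot * rho * cp * dT
Q = 0.081 * 1.18 * 1.005 * 27.1
Q = 2.603 kW

2.603


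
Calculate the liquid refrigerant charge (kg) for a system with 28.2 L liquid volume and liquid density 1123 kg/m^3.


Charge = V * rho / 1000
Charge = 28.2 * 1123 / 1000
Charge = 31.67 kg

31.67


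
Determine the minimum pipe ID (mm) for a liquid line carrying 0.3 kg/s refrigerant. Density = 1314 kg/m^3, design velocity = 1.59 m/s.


A = m_dot / (rho * v) = 0.3 / (1314 * 1.59) = 0.0001435915109 m^2
d = sqrt(4*A/pi) * 1000
d = 13.5 mm

13.5


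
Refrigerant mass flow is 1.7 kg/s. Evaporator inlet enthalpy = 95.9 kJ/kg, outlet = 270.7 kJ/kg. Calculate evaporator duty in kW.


dh = 270.7 - 95.9 = 174.8 kJ/kg
Q_evap = m_dot * dh = 1.7 * 174.8
Q_evap = 297.16 kW

297.16


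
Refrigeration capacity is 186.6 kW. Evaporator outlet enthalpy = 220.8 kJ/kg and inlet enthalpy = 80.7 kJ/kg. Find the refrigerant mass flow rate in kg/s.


dh = 220.8 - 80.7 = 140.1 kJ/kg
m_dot = Q / dh = 186.6 / 140.1 = 1.3319 kg/s

1.3319


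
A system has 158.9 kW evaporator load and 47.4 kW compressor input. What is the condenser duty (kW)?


Q_cond = Q_evap + W
Q_cond = 158.9 + 47.4
Q_cond = 206.3 kW

206.3


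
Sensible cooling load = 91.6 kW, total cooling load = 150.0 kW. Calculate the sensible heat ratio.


SHR = Q_sensible / Q_total
SHR = 91.6 / 150.0
SHR = 0.611

0.611


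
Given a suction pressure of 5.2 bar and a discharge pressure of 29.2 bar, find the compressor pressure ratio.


PR = P_high / P_low
PR = 29.2 / 5.2
PR = 5.615

5.615


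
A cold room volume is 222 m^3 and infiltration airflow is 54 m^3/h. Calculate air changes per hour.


ACH = flow / volume
ACH = 54 / 222
ACH = 0.243

0.243


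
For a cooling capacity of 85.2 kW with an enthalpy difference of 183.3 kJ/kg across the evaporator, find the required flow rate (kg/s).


m_dot = Q / dh
m_dot = 85.2 / 183.3
m_dot = 0.4648 kg/s

0.4648


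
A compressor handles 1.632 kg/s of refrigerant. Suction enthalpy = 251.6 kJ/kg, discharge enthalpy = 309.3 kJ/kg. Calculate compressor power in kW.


dh = 309.3 - 251.6 = 57.7 kJ/kg
W = m_dot * dh = 1.632 * 57.7 = 94.17 kW

94.17


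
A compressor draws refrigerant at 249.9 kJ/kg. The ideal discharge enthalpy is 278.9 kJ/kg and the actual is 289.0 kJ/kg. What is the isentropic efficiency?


dh_ideal = 278.9 - 249.9 = 29.0 kJ/kg
dh_actual = 289.0 - 249.9 = 39.1 kJ/kg
eta_s = dh_ideal / dh_actual = 29.0 / 39.1
eta_s = 0.7417

0.7417


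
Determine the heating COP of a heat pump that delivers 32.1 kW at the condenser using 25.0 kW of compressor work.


COP_hp = Q_cond / W
COP_hp = 32.1 / 25.0
COP_hp = 1.284

1.284


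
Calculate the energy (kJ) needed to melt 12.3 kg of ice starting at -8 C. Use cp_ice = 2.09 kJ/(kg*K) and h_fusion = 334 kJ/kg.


Sensible heat = cp * dT = 2.09 * 8 = 16.72 kJ/kg
Total per kg = 16.72 + 334 = 350.72 kJ/kg
Q = m * total = 12.3 * 350.72
Q = 4313.9 kJ

4313.9


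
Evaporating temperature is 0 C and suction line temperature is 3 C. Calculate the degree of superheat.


Superheat = T_suction - T_evap
Superheat = 3 - (0)
Superheat = 3 K

3


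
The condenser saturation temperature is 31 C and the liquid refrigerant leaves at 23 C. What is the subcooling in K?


Subcooling = T_cond - T_liquid
Subcooling = 31 - 23
Subcooling = 8 K

8


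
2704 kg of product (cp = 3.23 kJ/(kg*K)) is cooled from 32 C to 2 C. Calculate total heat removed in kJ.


dT = 32 - (2) = 30 K
Q = m * cp * dT = 2704 * 3.23 * 30
Q = 262018 kJ

262018


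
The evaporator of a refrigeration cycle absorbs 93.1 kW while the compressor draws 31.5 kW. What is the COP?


COP = Q_evap / W
COP = 93.1 / 31.5
COP = 2.956

2.956


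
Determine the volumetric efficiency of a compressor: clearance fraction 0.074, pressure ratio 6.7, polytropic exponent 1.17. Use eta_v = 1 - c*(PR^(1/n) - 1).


PR^(1/n) = 6.7^(1/1.17) = 5.08214252
eta_v = 1 - 0.074 * (5.08214252 - 1)
eta_v = 0.6979

0.6979


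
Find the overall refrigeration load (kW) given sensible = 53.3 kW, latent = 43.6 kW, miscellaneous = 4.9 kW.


Q_total = Q_s + Q_l + Q_misc
Q_total = 53.3 + 43.6 + 4.9
Q_total = 101.8 kW

101.8


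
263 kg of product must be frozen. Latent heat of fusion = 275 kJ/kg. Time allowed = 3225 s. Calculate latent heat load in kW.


Q_lat = m * h_fg / t
Q_lat = 263 * 275 / 3225
Q_lat = 22.43 kW

22.43


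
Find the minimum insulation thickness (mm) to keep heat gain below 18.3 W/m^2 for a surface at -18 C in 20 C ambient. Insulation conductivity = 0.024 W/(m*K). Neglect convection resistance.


dT = 20 - (-18) = 38 K
thickness = k * dT / q_max * 1000
thickness = 0.024 * 38 / 18.3 * 1000
thickness = 49.8 mm

49.8


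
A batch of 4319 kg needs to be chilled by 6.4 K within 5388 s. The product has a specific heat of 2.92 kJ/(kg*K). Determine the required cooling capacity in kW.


Q = m * cp * dT / t
Q = 4319 * 2.92 * 6.4 / 5388
Q = 14.98 kW

14.98


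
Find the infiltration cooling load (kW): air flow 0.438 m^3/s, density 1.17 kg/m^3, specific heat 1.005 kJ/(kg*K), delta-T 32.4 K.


Q = V_dot * rho * cp * dT
Q = 0.438 * 1.17 * 1.005 * 32.4
Q = 16.687 kW

16.687


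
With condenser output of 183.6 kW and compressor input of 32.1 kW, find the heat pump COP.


COP_hp = Q_cond / W
COP_hp = 183.6 / 32.1
COP_hp = 5.72

5.72


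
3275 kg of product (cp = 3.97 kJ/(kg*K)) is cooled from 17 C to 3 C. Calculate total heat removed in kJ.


dT = 17 - (3) = 14 K
Q = m * cp * dT = 3275 * 3.97 * 14
Q = 182025 kJ

182025


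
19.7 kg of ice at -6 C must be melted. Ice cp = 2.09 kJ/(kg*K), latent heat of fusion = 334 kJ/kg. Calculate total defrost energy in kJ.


Sensible heat = cp * dT = 2.09 * 6 = 12.54 kJ/kg
Total per kg = 12.54 + 334 = 346.54 kJ/kg
Q = m * total = 19.7 * 346.54
Q = 6826.8 kJ

6826.8


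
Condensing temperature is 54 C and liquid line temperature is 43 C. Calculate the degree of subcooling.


Subcooling = T_cond - T_liquid
Subcooling = 54 - 43
Subcooling = 11 K

11


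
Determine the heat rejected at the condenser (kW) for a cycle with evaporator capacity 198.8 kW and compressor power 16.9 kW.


Q_cond = Q_evap + W
Q_cond = 198.8 + 16.9
Q_cond = 215.7 kW

215.7


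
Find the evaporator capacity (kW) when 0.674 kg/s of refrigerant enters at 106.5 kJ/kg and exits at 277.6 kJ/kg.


dh = 277.6 - 106.5 = 171.1 kJ/kg
Q_evap = m_dot * dh = 0.674 * 171.1
Q_evap = 115.32 kW

115.32


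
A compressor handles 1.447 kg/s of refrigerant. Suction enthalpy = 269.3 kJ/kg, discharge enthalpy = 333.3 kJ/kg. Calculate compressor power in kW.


dh = 333.3 - 269.3 = 64.0 kJ/kg
W = m_dot * dh = 1.447 * 64.0 = 92.61 kW

92.61


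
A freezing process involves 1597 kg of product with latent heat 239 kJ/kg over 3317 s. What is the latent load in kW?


Q_lat = m * h_fg / t
Q_lat = 1597 * 239 / 3317
Q_lat = 115.07 kW

115.07


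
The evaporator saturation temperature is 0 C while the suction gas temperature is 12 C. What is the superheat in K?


Superheat = T_suction - T_evap
Superheat = 12 - (0)
Superheat = 12 K

12


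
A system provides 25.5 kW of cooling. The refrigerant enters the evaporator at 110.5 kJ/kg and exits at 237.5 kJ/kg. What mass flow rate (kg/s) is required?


dh = 237.5 - 110.5 = 127.0 kJ/kg
m_dot = Q / dh = 25.5 / 127.0 = 0.2008 kg/s

0.2008


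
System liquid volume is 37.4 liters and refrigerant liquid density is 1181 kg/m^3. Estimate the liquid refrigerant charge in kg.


Charge = V * rho / 1000
Charge = 37.4 * 1181 / 1000
Charge = 44.17 kg

44.17


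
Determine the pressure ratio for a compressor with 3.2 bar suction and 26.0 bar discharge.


PR = P_high / P_low
PR = 26.0 / 3.2
PR = 8.125

8.125


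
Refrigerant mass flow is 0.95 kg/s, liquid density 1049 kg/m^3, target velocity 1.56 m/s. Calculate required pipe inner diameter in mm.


A = m_dot / (rho * v) = 0.95 / (1049 * 1.56) = 0.0005805284642 m^2
d = sqrt(4*A/pi) * 1000
d = 27.2 mm

27.2


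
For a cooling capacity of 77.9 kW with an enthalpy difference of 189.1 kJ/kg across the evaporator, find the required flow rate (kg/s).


m_dot = Q / dh
m_dot = 77.9 / 189.1
m_dot = 0.412 kg/s

0.412


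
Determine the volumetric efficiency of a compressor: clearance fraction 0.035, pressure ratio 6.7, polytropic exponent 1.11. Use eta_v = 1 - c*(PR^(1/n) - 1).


PR^(1/n) = 6.7^(1/1.11) = 5.54895923
eta_v = 1 - 0.035 * (5.54895923 - 1)
eta_v = 0.8408

0.8408


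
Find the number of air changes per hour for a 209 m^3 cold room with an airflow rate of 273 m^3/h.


ACH = flow / volume
ACH = 273 / 209
ACH = 1.306

1.306


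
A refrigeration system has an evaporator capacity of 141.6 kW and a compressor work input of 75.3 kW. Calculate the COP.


COP = Q_evap / W
COP = 141.6 / 75.3
COP = 1.88

1.88


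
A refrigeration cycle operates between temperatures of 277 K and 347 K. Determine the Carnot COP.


dT = 347 - 277 = 70 K
COP_carnot = T_cold / dT = 277 / 70
COP_carnot = 3.957

3.957


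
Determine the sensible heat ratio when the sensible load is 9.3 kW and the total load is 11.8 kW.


SHR = Q_sensible / Q_total
SHR = 9.3 / 11.8
SHR = 0.788

0.788


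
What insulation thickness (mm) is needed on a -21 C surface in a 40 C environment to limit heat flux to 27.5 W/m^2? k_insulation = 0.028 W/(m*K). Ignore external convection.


dT = 40 - (-21) = 61 K
thickness = k * dT / q_max * 1000
thickness = 0.028 * 61 / 27.5 * 1000
thickness = 62.1 mm

62.1


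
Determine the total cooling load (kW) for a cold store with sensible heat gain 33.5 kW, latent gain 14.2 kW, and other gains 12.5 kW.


Q_total = Q_s + Q_l + Q_misc
Q_total = 33.5 + 14.2 + 12.5
Q_total = 60.2 kW

60.2


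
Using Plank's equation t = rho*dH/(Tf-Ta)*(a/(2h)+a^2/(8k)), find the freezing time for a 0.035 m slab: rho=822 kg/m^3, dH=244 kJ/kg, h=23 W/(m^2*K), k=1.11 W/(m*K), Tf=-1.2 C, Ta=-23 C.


dT = -1.2 - (-23) = 21.8 K
term1 = a/(2h) = 0.035/(2*23) = 0.0007608695652
term2 = a^2/(8k) = 0.035^2/(8*1.11) = 0.0001379504505
t = rho*dH*1000/dT * (term1 + term2)
t = 822*244*1000/21.8 * (0.0007608695652 + 0.0001379504505)
t = 8269 s

8269


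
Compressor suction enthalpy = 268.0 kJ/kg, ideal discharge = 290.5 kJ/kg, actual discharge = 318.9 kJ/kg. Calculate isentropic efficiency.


dh_ideal = 290.5 - 268.0 = 22.5 kJ/kg
dh_actual = 318.9 - 268.0 = 50.9 kJ/kg
eta_s = dh_ideal / dh_actual = 22.5 / 50.9
eta_s = 0.442

0.442


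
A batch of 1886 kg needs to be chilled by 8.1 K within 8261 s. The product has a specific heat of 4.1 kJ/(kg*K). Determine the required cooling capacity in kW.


Q = m * cp * dT / t
Q = 1886 * 4.1 * 8.1 / 8261
Q = 7.582 kW

7.582


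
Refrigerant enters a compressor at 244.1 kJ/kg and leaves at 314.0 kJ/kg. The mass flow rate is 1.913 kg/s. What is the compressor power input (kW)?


dh = 314.0 - 244.1 = 69.9 kJ/kg
W = m_dot * dh = 1.913 * 69.9 = 133.72 kW

133.72


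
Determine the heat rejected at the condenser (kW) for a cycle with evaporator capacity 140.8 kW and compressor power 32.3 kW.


Q_cond = Q_evap + W
Q_cond = 140.8 + 32.3
Q_cond = 173.1 kW

173.1


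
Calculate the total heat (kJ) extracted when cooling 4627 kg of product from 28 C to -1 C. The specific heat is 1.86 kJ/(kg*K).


dT = 28 - (-1) = 29 K
Q = m * cp * dT = 4627 * 1.86 * 29
Q = 249580 kJ

249580


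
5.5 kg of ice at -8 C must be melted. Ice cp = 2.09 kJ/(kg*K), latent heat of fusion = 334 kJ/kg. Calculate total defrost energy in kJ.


Sensible heat = cp * dT = 2.09 * 8 = 16.72 kJ/kg
Total per kg = 16.72 + 334 = 350.72 kJ/kg
Q = m * total = 5.5 * 350.72
Q = 1929.0 kJ

1929.0


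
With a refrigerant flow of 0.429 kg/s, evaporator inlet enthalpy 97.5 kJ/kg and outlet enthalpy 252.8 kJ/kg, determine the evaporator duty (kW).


dh = 252.8 - 97.5 = 155.3 kJ/kg
Q_evap = m_dot * dh = 0.429 * 155.3
Q_evap = 66.62 kW

66.62


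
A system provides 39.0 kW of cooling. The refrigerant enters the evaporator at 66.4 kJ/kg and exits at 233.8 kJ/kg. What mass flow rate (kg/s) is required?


dh = 233.8 - 66.4 = 167.4 kJ/kg
m_dot = Q / dh = 39.0 / 167.4 = 0.233 kg/s

0.233


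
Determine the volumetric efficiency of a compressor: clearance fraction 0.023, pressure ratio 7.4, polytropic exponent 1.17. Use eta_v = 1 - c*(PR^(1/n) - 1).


PR^(1/n) = 7.4^(1/1.17) = 5.53264868
eta_v = 1 - 0.023 * (5.53264868 - 1)
eta_v = 0.8957

0.8957


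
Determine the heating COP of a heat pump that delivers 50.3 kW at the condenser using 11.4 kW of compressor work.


COP_hp = Q_cond / W
COP_hp = 50.3 / 11.4
COP_hp = 4.412

4.412


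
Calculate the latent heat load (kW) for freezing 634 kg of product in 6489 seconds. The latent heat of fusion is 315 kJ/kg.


Q_lat = m * h_fg / t
Q_lat = 634 * 315 / 6489
Q_lat = 30.78 kW

30.78


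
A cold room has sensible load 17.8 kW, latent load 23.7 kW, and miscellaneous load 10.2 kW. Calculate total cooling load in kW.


Q_total = Q_s + Q_l + Q_misc
Q_total = 17.8 + 23.7 + 10.2
Q_total = 51.7 kW

51.7


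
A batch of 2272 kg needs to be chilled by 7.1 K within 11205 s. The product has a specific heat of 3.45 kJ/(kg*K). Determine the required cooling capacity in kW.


Q = m * cp * dT / t
Q = 2272 * 3.45 * 7.1 / 11205
Q = 4.967 kW

4.967


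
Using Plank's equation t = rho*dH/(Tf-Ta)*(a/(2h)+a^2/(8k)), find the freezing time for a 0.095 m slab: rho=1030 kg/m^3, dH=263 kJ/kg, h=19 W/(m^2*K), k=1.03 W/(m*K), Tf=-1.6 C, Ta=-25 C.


dT = -1.6 - (-25) = 23.4 K
term1 = a/(2h) = 0.095/(2*19) = 0.0025
term2 = a^2/(8k) = 0.095^2/(8*1.03) = 0.00109526699
t = rho*dH*1000/dT * (term1 + term2)
t = 1030*263*1000/23.4 * (0.0025 + 0.00109526699)
t = 41621 s

41621


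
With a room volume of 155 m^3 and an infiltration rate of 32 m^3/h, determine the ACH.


ACH = flow / volume
ACH = 32 / 155
ACH = 0.206

0.206


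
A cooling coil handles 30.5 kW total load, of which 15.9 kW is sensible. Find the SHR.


SHR = Q_sensible / Q_total
SHR = 15.9 / 30.5
SHR = 0.521

0.521


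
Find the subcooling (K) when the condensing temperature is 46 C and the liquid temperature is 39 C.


Subcooling = T_cond - T_liquid
Subcooling = 46 - 39
Subcooling = 7 K

7


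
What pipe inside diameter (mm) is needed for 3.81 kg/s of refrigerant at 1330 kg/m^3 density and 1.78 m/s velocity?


A = m_dot / (rho * v) = 3.81 / (1330 * 1.78) = 0.00160936048 m^2
d = sqrt(4*A/pi) * 1000
d = 45.3 mm

45.3


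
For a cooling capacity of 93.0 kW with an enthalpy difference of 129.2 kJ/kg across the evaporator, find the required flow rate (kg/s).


m_dot = Q / dh
m_dot = 93.0 / 129.2
m_dot = 0.7198 kg/s

0.7198


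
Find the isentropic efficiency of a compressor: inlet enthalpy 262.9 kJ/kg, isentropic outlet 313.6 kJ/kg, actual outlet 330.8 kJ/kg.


dh_ideal = 313.6 - 262.9 = 50.7 kJ/kg
dh_actual = 330.8 - 262.9 = 67.9 kJ/kg
eta_s = dh_ideal / dh_actual = 50.7 / 67.9
eta_s = 0.7467

0.7467


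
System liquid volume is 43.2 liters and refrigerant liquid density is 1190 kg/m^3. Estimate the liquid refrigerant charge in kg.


Charge = V * rho / 1000
Charge = 43.2 * 1190 / 1000
Charge = 51.41 kg

51.41


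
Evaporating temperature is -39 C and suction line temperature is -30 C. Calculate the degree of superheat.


Superheat = T_suction - T_evap
Superheat = -30 - (-39)
Superheat = 9 K

9


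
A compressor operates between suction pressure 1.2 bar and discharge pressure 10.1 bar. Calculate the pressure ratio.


PR = P_high / P_low
PR = 10.1 / 1.2
PR = 8.417

8.417


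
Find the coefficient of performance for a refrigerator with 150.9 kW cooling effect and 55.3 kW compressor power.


COP = Q_evap / W
COP = 150.9 / 55.3
COP = 2.729

2.729


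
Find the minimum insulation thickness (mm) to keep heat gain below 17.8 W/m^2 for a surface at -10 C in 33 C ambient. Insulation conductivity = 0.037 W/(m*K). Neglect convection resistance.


dT = 33 - (-10) = 43 K
thickness = k * dT / q_max * 1000
thickness = 0.037 * 43 / 17.8 * 1000
thickness = 89.4 mm

89.4


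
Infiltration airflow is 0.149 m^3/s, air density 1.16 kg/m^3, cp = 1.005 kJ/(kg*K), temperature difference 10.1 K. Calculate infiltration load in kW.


Q = V_dot * rho * cp * dT
Q = 0.149 * 1.16 * 1.005 * 10.1
Q = 1.754 kW

1.754


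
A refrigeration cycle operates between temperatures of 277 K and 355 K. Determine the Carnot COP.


dT = 355 - 277 = 78 K
COP_carnot = T_cold / dT = 277 / 78
COP_carnot = 3.551

3.551


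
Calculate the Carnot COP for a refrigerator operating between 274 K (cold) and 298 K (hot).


dT = 298 - 274 = 24 K
COP_carnot = T_cold / dT = 274 / 24
COP_carnot = 11.417

11.417


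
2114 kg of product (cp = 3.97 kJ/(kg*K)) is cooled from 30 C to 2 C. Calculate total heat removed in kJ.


dT = 30 - (2) = 28 K
Q = m * cp * dT = 2114 * 3.97 * 28
Q = 234992 kJ

234992


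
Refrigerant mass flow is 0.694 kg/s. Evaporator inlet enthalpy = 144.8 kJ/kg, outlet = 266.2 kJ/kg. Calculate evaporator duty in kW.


dh = 266.2 - 144.8 = 121.4 kJ/kg
Q_evap = m_dot * dh = 0.694 * 121.4
Q_evap = 84.25 kW

84.25


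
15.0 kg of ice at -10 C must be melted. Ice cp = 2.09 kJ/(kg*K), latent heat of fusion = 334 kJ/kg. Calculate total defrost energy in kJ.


Sensible heat = cp * dT = 2.09 * 10 = 20.9 kJ/kg
Total per kg = 20.9 + 334 = 354.9 kJ/kg
Q = m * total = 15.0 * 354.9
Q = 5323.5 kJ

5323.5


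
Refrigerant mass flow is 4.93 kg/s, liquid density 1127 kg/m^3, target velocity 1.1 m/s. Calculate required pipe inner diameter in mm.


A = m_dot / (rho * v) = 4.93 / (1127 * 1.1) = 0.003976768573 m^2
d = sqrt(4*A/pi) * 1000
d = 71.2 mm

71.2


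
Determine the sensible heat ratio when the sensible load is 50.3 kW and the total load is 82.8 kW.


SHR = Q_sensible / Q_total
SHR = 50.3 / 82.8
SHR = 0.607

0.607


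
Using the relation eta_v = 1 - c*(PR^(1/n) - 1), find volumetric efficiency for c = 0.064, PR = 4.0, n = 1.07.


PR^(1/n) = 4.0^(1/1.07) = 3.65319529
eta_v = 1 - 0.064 * (3.65319529 - 1)
eta_v = 0.8302

0.8302


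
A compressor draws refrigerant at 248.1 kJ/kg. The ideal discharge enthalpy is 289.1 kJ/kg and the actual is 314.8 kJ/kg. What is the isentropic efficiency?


dh_ideal = 289.1 - 248.1 = 41.0 kJ/kg
dh_actual = 314.8 - 248.1 = 66.7 kJ/kg
eta_s = dh_ideal / dh_actual = 41.0 / 66.7
eta_s = 0.6147

0.6147


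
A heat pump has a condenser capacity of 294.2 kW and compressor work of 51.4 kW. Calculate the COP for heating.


COP_hp = Q_cond / W
COP_hp = 294.2 / 51.4
COP_hp = 5.724

5.724


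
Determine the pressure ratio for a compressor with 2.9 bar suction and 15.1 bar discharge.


PR = P_high / P_low
PR = 15.1 / 2.9
PR = 5.207

5.207


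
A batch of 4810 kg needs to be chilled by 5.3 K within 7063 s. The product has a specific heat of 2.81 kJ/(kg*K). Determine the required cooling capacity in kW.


Q = m * cp * dT / t
Q = 4810 * 2.81 * 5.3 / 7063
Q = 10.142 kW

10.142


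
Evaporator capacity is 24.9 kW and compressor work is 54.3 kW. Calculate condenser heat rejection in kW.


Q_cond = Q_evap + W
Q_cond = 24.9 + 54.3
Q_cond = 79.2 kW

79.2


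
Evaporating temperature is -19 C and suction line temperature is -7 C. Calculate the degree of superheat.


Superheat = T_suction - T_evap
Superheat = -7 - (-19)
Superheat = 12 K

12


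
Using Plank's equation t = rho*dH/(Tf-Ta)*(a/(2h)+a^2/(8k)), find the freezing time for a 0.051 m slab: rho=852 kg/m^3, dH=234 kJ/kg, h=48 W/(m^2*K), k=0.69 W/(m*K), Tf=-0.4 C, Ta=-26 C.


dT = -0.4 - (-26) = 25.6 K
term1 = a/(2h) = 0.051/(2*48) = 0.00053125
term2 = a^2/(8k) = 0.051^2/(8*0.69) = 0.0004711956522
t = rho*dH*1000/dT * (term1 + term2)
t = 852*234*1000/25.6 * (0.00053125 + 0.0004711956522)
t = 7807 s

7807


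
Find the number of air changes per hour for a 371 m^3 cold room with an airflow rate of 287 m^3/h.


ACH = flow / volume
ACH = 287 / 371
ACH = 0.774

0.774


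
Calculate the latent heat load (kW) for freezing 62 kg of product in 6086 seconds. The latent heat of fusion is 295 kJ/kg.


Q_lat = m * h_fg / t
Q_lat = 62 * 295 / 6086
Q_lat = 3.01 kW

3.01


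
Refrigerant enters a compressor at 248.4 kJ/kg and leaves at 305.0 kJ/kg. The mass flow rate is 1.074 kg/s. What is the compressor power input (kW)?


dh = 305.0 - 248.4 = 56.6 kJ/kg
W = m_dot * dh = 1.074 * 56.6 = 60.79 kW

60.79


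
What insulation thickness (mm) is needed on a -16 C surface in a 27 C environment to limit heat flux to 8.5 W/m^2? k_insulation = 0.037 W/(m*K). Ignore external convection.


dT = 27 - (-16) = 43 K
thickness = k * dT / q_max * 1000
thickness = 0.037 * 43 / 8.5 * 1000
thickness = 187.2 mm

187.2


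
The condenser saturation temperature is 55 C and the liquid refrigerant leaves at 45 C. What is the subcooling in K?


Subcooling = T_cond - T_liquid
Subcooling = 55 - 45
Subcooling = 10 K

10


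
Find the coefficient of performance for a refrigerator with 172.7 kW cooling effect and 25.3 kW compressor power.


COP = Q_evap / W
COP = 172.7 / 25.3
COP = 6.826

6.826


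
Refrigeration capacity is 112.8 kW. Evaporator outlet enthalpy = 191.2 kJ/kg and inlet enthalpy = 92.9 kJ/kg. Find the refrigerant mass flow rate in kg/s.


dh = 191.2 - 92.9 = 98.3 kJ/kg
m_dot = Q / dh = 112.8 / 98.3 = 1.1475 kg/s

1.1475


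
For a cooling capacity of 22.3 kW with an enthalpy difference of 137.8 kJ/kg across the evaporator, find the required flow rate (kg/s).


m_dot = Q / dh
m_dot = 22.3 / 137.8
m_dot = 0.1618 kg/s

0.1618


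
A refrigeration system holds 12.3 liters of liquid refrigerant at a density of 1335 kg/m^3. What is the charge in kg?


Charge = V * rho / 1000
Charge = 12.3 * 1335 / 1000
Charge = 16.42 kg

16.42


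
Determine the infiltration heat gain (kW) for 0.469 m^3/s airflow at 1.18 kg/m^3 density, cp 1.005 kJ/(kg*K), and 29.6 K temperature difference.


Q = V_dot * rho * cp * dT
Q = 0.469 * 1.18 * 1.005 * 29.6
Q = 16.463 kW

16.463


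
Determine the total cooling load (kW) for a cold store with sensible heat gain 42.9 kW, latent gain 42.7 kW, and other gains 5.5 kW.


Q_total = Q_s + Q_l + Q_misc
Q_total = 42.9 + 42.7 + 5.5
Q_total = 91.1 kW

91.1


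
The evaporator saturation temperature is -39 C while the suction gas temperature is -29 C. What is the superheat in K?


Superheat = T_suction - T_evap
Superheat = -29 - (-39)
Superheat = 10 K

10


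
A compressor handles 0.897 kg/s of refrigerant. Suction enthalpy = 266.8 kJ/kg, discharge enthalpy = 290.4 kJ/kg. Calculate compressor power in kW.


dh = 290.4 - 266.8 = 23.6 kJ/kg
W = m_dot * dh = 0.897 * 23.6 = 21.17 kW

21.17


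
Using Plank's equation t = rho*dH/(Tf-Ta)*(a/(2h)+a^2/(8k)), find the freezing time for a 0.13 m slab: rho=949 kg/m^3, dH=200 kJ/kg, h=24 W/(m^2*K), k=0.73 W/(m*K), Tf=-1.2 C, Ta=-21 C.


dT = -1.2 - (-21) = 19.8 K
term1 = a/(2h) = 0.13/(2*24) = 0.002708333333
term2 = a^2/(8k) = 0.13^2/(8*0.73) = 0.002893835616
t = rho*dH*1000/dT * (term1 + term2)
t = 949*200*1000/19.8 * (0.002708333333 + 0.002893835616)
t = 53702 s

53702


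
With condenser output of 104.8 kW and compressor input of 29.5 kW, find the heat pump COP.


COP_hp = Q_cond / W
COP_hp = 104.8 / 29.5
COP_hp = 3.553

3.553


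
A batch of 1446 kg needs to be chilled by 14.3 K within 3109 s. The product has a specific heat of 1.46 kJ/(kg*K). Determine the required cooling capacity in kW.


Q = m * cp * dT / t
Q = 1446 * 1.46 * 14.3 / 3109
Q = 9.71 kW

9.71


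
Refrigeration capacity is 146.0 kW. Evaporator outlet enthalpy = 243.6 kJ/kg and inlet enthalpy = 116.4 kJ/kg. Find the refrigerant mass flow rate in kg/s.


dh = 243.6 - 116.4 = 127.2 kJ/kg
m_dot = Q / dh = 146.0 / 127.2 = 1.1478 kg/s

1.1478


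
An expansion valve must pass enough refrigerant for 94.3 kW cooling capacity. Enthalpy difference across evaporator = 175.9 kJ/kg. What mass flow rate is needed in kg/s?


m_dot = Q / dh
m_dot = 94.3 / 175.9
m_dot = 0.5361 kg/s

0.5361


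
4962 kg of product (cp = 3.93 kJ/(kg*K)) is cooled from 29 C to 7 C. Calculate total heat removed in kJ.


dT = 29 - (7) = 22 K
Q = m * cp * dT = 4962 * 3.93 * 22
Q = 429015 kJ

429015


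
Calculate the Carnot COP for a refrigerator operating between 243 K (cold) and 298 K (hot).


dT = 298 - 243 = 55 K
COP_carnot = T_cold / dT = 243 / 55
COP_carnot = 4.418

4.418


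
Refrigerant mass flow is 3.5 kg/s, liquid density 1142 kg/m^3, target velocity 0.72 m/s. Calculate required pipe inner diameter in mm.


A = m_dot / (rho * v) = 3.5 / (1142 * 0.72) = 0.004256664721 m^2
d = sqrt(4*A/pi) * 1000
d = 73.6 mm

73.6


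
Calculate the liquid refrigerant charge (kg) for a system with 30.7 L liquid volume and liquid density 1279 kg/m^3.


Charge = V * rho / 1000
Charge = 30.7 * 1279 / 1000
Charge = 39.27 kg

39.27


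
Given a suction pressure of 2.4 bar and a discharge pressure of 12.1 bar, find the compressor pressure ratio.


PR = P_high / P_low
PR = 12.1 / 2.4
PR = 5.042

5.042


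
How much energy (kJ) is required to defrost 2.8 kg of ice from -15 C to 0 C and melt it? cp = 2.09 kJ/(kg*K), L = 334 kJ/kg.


Sensible heat = cp * dT = 2.09 * 15 = 31.35 kJ/kg
Total per kg = 31.35 + 334 = 365.35 kJ/kg
Q = m * total = 2.8 * 365.35
Q = 1023.0 kJ

1023.0


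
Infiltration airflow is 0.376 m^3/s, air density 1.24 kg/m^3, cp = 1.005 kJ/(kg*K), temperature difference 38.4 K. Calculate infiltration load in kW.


Q = V_dot * rho * cp * dT
Q = 0.376 * 1.24 * 1.005 * 38.4
Q = 17.993 kW

17.993


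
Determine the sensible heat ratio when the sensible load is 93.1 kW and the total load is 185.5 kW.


SHR = Q_sensible / Q_total
SHR = 93.1 / 185.5
SHR = 0.502

0.502


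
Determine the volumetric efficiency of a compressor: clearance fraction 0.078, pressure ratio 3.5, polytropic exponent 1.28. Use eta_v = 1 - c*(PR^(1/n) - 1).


PR^(1/n) = 3.5^(1/1.28) = 2.66105076
eta_v = 1 - 0.078 * (2.66105076 - 1)
eta_v = 0.8704

0.8704


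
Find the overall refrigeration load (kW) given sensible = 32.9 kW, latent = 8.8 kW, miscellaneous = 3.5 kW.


Q_total = Q_s + Q_l + Q_misc
Q_total = 32.9 + 8.8 + 3.5
Q_total = 45.2 kW

45.2


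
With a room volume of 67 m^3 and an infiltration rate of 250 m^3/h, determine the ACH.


ACH = flow / volume
ACH = 250 / 67
ACH = 3.731

3.731


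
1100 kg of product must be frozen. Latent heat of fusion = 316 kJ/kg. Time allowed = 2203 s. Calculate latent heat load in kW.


Q_lat = m * h_fg / t
Q_lat = 1100 * 316 / 2203
Q_lat = 157.78 kW

157.78


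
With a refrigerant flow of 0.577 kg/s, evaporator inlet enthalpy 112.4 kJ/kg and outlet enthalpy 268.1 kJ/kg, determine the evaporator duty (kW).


dh = 268.1 - 112.4 = 155.7 kJ/kg
Q_evap = m_dot * dh = 0.577 * 155.7
Q_evap = 89.84 kW

89.84


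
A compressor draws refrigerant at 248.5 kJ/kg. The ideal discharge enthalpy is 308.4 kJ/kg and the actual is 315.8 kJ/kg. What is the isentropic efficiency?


dh_ideal = 308.4 - 248.5 = 59.9 kJ/kg
dh_actual = 315.8 - 248.5 = 67.3 kJ/kg
eta_s = dh_ideal / dh_actual = 59.9 / 67.3
eta_s = 0.89

0.89


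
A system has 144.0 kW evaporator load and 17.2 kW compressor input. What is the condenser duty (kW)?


Q_cond = Q_evap + W
Q_cond = 144.0 + 17.2
Q_cond = 161.2 kW

161.2


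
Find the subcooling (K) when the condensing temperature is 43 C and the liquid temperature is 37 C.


Subcooling = T_cond - T_liquid
Subcooling = 43 - 37
Subcooling = 6 K

6


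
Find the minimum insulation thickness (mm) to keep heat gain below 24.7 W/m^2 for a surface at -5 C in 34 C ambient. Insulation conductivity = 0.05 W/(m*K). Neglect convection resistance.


dT = 34 - (-5) = 39 K
thickness = k * dT / q_max * 1000
thickness = 0.05 * 39 / 24.7 * 1000
thickness = 78.9 mm

78.9


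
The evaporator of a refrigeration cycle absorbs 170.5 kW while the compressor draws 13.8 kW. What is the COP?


COP = Q_evap / W
COP = 170.5 / 13.8
COP = 12.355

12.355


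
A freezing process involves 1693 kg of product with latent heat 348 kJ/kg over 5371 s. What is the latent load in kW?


Q_lat = m * h_fg / t
Q_lat = 1693 * 348 / 5371
Q_lat = 109.69 kW

109.69


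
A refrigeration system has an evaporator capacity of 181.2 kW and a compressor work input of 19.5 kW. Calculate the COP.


COP = Q_evap / W
COP = 181.2 / 19.5
COP = 9.292

9.292


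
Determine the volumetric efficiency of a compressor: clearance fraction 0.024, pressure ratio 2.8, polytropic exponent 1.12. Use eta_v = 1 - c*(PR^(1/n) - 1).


PR^(1/n) = 2.8^(1/1.12) = 2.50754215
eta_v = 1 - 0.024 * (2.50754215 - 1)
eta_v = 0.9638

0.9638


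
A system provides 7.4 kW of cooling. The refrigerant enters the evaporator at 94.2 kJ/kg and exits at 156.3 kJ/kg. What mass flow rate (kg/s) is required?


dh = 156.3 - 94.2 = 62.1 kJ/kg
m_dot = Q / dh = 7.4 / 62.1 = 0.1192 kg/s

0.1192


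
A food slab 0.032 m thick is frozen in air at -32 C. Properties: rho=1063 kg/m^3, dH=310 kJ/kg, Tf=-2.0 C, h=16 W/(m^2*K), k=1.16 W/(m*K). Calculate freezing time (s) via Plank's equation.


dT = -2.0 - (-32) = 30.0 K
term1 = a/(2h) = 0.032/(2*16) = 0.001
term2 = a^2/(8k) = 0.032^2/(8*1.16) = 0.0001103448276
t = rho*dH*1000/dT * (term1 + term2)
t = 1063*310*1000/30.0 * (0.001 + 0.0001103448276)
t = 12196 s

12196


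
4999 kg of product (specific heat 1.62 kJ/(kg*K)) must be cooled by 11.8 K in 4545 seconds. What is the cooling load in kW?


Q = m * cp * dT / t
Q = 4999 * 1.62 * 11.8 / 4545
Q = 21.025 kW

21.025


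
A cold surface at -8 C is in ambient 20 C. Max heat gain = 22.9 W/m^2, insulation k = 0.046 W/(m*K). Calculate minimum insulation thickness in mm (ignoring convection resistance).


dT = 20 - (-8) = 28 K
thickness = k * dT / q_max * 1000
thickness = 0.046 * 28 / 22.9 * 1000
thickness = 56.2 mm

56.2


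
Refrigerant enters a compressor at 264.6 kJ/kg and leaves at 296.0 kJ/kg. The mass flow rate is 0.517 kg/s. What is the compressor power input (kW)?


dh = 296.0 - 264.6 = 31.4 kJ/kg
W = m_dot * dh = 0.517 * 31.4 = 16.23 kW

16.23


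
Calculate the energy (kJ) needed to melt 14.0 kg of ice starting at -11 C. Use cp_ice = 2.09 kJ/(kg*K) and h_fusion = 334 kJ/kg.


Sensible heat = cp * dT = 2.09 * 11 = 22.99 kJ/kg
Total per kg = 22.99 + 334 = 356.99 kJ/kg
Q = m * total = 14.0 * 356.99
Q = 4997.9 kJ

4997.9


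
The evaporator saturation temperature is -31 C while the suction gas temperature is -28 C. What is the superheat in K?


Superheat = T_suction - T_evap
Superheat = -28 - (-31)
Superheat = 3 K

3


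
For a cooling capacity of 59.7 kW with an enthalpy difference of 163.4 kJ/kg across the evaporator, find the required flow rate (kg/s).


m_dot = Q / dh
m_dot = 59.7 / 163.4
m_dot = 0.3654 kg/s

0.3654


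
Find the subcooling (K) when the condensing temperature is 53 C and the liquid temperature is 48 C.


Subcooling = T_cond - T_liquid
Subcooling = 53 - 48
Subcooling = 5 K

5


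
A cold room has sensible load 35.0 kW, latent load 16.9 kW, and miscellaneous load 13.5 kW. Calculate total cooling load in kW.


Q_total = Q_s + Q_l + Q_misc
Q_total = 35.0 + 16.9 + 13.5
Q_total = 65.4 kW

65.4


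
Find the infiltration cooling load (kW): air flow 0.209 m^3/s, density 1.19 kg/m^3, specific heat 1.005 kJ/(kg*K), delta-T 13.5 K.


Q = V_dot * rho * cp * dT
Q = 0.209 * 1.19 * 1.005 * 13.5
Q = 3.374 kW

3.374


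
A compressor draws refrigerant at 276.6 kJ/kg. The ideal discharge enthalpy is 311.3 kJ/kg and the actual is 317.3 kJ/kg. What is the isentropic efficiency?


dh_ideal = 311.3 - 276.6 = 34.7 kJ/kg
dh_actual = 317.3 - 276.6 = 40.7 kJ/kg
eta_s = dh_ideal / dh_actual = 34.7 / 40.7
eta_s = 0.8526

0.8526


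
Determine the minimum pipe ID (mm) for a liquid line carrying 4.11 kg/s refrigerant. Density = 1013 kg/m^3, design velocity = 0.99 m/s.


A = m_dot / (rho * v) = 4.11 / (1013 * 0.99) = 0.004098238057 m^2
d = sqrt(4*A/pi) * 1000
d = 72.2 mm

72.2


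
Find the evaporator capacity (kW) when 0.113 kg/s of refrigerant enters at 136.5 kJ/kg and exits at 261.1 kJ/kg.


dh = 261.1 - 136.5 = 124.6 kJ/kg
Q_evap = m_dot * dh = 0.113 * 124.6
Q_evap = 14.08 kW

14.08


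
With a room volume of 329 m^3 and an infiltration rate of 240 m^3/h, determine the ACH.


ACH = flow / volume
ACH = 240 / 329
ACH = 0.729

0.729


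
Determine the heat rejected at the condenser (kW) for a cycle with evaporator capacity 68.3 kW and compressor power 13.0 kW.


Q_cond = Q_evap + W
Q_cond = 68.3 + 13.0
Q_cond = 81.3 kW

81.3


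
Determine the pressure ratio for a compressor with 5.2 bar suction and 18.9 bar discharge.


PR = P_high / P_low
PR = 18.9 / 5.2
PR = 3.635

3.635


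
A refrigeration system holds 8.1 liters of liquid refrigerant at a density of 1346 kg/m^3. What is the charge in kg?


Charge = V * rho / 1000
Charge = 8.1 * 1346 / 1000
Charge = 10.9 kg

10.9


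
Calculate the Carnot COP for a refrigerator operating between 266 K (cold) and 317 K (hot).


dT = 317 - 266 = 51 K
COP_carnot = T_cold / dT = 266 / 51
COP_carnot = 5.216

5.216


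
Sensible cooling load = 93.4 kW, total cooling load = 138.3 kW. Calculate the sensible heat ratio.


SHR = Q_sensible / Q_total
SHR = 93.4 / 138.3
SHR = 0.675

0.675


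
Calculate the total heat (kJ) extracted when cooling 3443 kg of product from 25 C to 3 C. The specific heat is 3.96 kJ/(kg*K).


dT = 25 - (3) = 22 K
Q = m * cp * dT = 3443 * 3.96 * 22
Q = 299954 kJ

299954


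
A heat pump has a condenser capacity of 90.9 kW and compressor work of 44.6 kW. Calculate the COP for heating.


COP_hp = Q_cond / W
COP_hp = 90.9 / 44.6
COP_hp = 2.038

2.038


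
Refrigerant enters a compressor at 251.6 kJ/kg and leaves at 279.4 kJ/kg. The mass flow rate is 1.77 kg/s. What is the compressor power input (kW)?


dh = 279.4 - 251.6 = 27.8 kJ/kg
W = m_dot * dh = 1.77 * 27.8 = 49.21 kW

49.21


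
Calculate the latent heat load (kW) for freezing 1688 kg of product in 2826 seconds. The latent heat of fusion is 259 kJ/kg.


Q_lat = m * h_fg / t
Q_lat = 1688 * 259 / 2826
Q_lat = 154.7 kW

154.7


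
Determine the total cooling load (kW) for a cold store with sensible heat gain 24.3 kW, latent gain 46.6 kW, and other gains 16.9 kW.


Q_total = Q_s + Q_l + Q_misc
Q_total = 24.3 + 46.6 + 16.9
Q_total = 87.8 kW

87.8


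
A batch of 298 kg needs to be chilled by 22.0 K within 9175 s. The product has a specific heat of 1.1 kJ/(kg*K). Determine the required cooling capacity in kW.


Q = m * cp * dT / t
Q = 298 * 1.1 * 22.0 / 9175
Q = 0.786 kW

0.786


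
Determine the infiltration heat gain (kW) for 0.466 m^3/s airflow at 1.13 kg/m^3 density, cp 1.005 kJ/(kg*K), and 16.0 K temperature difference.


Q = V_dot * rho * cp * dT
Q = 0.466 * 1.13 * 1.005 * 16.0
Q = 8.467 kW

8.467


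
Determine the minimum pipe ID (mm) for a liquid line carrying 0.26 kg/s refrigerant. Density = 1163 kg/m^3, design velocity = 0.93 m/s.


A = m_dot / (rho * v) = 0.26 / (1163 * 0.93) = 0.0002403868379 m^2
d = sqrt(4*A/pi) * 1000
d = 17.5 mm

17.5


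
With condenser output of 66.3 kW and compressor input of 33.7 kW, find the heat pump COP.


COP_hp = Q_cond / W
COP_hp = 66.3 / 33.7
COP_hp = 1.967

1.967


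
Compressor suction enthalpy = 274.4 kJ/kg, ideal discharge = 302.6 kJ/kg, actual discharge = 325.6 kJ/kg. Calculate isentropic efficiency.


dh_ideal = 302.6 - 274.4 = 28.2 kJ/kg
dh_actual = 325.6 - 274.4 = 51.2 kJ/kg
eta_s = dh_ideal / dh_actual = 28.2 / 51.2
eta_s = 0.5508

0.5508


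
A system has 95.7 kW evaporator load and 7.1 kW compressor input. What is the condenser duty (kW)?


Q_cond = Q_evap + W
Q_cond = 95.7 + 7.1
Q_cond = 102.8 kW

102.8


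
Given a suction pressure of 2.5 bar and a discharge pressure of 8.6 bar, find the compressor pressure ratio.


PR = P_high / P_low
PR = 8.6 / 2.5
PR = 3.44

3.44


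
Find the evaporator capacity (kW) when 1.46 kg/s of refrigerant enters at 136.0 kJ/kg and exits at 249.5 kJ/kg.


dh = 249.5 - 136.0 = 113.5 kJ/kg
Q_evap = m_dot * dh = 1.46 * 113.5
Q_evap = 165.71 kW

165.71


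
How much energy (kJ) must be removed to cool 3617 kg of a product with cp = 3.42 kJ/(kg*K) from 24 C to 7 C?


dT = 24 - (7) = 17 K
Q = m * cp * dT = 3617 * 3.42 * 17
Q = 210292 kJ

210292


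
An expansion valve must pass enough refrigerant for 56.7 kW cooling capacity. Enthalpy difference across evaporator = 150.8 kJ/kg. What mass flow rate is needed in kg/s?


m_dot = Q / dh
m_dot = 56.7 / 150.8
m_dot = 0.376 kg/s

0.376


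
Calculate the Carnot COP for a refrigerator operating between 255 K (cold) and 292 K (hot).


dT = 292 - 255 = 37 K
COP_carnot = T_cold / dT = 255 / 37
COP_carnot = 6.892

6.892


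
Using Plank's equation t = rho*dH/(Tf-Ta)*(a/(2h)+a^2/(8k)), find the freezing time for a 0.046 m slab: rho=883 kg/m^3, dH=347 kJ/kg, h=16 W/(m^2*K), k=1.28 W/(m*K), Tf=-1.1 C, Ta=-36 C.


dT = -1.1 - (-36) = 34.9 K
term1 = a/(2h) = 0.046/(2*16) = 0.0014375
term2 = a^2/(8k) = 0.046^2/(8*1.28) = 0.000206640625
t = rho*dH*1000/dT * (term1 + term2)
t = 883*347*1000/34.9 * (0.0014375 + 0.000206640625)
t = 14435 s

14435


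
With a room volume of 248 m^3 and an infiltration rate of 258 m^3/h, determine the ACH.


ACH = flow / volume
ACH = 258 / 248
ACH = 1.04

1.04
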